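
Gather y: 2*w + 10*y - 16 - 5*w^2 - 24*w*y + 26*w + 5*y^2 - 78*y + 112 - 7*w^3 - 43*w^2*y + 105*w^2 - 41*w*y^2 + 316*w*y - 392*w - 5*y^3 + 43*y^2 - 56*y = -7*w^3 + 100*w^2 - 364*w - 5*y^3 + y^2*(48 - 41*w) + y*(-43*w^2 + 292*w - 124) + 96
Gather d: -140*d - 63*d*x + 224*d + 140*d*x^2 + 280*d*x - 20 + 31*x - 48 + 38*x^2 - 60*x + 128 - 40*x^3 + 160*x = d*(140*x^2 + 217*x + 84) - 40*x^3 + 38*x^2 + 131*x + 60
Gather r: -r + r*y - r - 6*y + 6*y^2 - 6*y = r*(y - 2) + 6*y^2 - 12*y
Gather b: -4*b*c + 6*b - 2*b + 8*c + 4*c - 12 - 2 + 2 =b*(4 - 4*c) + 12*c - 12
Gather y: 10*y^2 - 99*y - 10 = 10*y^2 - 99*y - 10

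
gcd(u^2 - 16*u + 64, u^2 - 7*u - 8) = u - 8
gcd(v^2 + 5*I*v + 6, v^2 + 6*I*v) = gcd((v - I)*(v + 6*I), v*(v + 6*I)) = v + 6*I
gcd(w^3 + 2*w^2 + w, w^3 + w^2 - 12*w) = w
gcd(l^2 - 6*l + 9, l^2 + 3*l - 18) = l - 3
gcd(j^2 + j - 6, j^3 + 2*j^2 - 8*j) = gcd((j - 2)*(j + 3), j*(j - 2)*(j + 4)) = j - 2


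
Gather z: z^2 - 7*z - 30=z^2 - 7*z - 30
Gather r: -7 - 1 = -8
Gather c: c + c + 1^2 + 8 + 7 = 2*c + 16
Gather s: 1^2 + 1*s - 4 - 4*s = -3*s - 3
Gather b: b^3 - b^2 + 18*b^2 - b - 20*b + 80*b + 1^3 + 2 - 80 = b^3 + 17*b^2 + 59*b - 77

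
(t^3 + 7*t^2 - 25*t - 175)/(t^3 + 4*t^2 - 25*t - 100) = (t + 7)/(t + 4)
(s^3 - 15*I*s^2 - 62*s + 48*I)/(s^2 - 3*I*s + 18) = (s^2 - 9*I*s - 8)/(s + 3*I)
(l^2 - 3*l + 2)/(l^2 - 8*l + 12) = (l - 1)/(l - 6)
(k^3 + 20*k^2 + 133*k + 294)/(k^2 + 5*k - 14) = (k^2 + 13*k + 42)/(k - 2)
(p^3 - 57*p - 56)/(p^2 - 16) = (p^3 - 57*p - 56)/(p^2 - 16)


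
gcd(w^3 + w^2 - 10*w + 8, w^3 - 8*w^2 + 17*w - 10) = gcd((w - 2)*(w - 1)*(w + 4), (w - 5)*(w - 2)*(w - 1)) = w^2 - 3*w + 2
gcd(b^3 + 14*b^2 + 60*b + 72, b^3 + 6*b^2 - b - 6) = b + 6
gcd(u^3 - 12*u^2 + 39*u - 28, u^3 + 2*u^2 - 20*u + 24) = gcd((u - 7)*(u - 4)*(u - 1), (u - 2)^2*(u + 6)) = 1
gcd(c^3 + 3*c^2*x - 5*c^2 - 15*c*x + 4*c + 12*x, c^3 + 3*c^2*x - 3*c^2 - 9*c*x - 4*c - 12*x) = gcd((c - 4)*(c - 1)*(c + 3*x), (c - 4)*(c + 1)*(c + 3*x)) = c^2 + 3*c*x - 4*c - 12*x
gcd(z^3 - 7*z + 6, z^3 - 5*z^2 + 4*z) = z - 1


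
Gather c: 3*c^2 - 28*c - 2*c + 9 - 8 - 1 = 3*c^2 - 30*c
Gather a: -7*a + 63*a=56*a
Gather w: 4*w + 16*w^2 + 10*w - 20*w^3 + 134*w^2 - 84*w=-20*w^3 + 150*w^2 - 70*w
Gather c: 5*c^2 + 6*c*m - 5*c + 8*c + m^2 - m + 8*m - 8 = 5*c^2 + c*(6*m + 3) + m^2 + 7*m - 8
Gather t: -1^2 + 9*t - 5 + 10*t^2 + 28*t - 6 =10*t^2 + 37*t - 12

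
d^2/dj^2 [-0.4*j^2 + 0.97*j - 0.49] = -0.800000000000000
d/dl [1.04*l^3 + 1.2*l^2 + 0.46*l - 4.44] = 3.12*l^2 + 2.4*l + 0.46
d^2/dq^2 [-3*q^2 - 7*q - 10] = -6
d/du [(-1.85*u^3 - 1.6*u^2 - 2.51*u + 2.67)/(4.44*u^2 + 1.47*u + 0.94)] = (-8.21400000000001*u^4 - 5.439*u^3 + 3.5754*u^2 - 26.7176*u - 6.2843)/(19.7136*u^4 + 13.0536*u^3 + 10.5081*u^2 + 2.7636*u + 0.8836)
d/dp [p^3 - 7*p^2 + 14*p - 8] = 3*p^2 - 14*p + 14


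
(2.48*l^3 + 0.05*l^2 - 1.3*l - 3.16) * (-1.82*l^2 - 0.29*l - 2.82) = -4.5136*l^5 - 0.8102*l^4 - 4.6421*l^3 + 5.9872*l^2 + 4.5824*l + 8.9112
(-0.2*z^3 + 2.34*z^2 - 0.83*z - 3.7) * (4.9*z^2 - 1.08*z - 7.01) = -0.98*z^5 + 11.682*z^4 - 5.1922*z^3 - 33.637*z^2 + 9.8143*z + 25.937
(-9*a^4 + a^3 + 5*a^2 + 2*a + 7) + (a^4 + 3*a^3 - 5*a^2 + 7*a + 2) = -8*a^4 + 4*a^3 + 9*a + 9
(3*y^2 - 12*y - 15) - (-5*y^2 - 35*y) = 8*y^2 + 23*y - 15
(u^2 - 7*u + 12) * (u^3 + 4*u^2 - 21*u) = u^5 - 3*u^4 - 37*u^3 + 195*u^2 - 252*u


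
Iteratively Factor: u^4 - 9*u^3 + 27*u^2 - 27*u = (u - 3)*(u^3 - 6*u^2 + 9*u) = u*(u - 3)*(u^2 - 6*u + 9) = u*(u - 3)^2*(u - 3)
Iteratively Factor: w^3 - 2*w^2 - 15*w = (w - 5)*(w^2 + 3*w) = w*(w - 5)*(w + 3)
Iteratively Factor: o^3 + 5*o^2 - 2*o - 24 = (o - 2)*(o^2 + 7*o + 12) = (o - 2)*(o + 3)*(o + 4)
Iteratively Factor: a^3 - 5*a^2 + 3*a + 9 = (a - 3)*(a^2 - 2*a - 3) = (a - 3)*(a + 1)*(a - 3)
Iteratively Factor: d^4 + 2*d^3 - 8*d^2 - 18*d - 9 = (d - 3)*(d^3 + 5*d^2 + 7*d + 3) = (d - 3)*(d + 3)*(d^2 + 2*d + 1) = (d - 3)*(d + 1)*(d + 3)*(d + 1)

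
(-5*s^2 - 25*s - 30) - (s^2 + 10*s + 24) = -6*s^2 - 35*s - 54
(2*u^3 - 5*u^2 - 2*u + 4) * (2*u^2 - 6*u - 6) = 4*u^5 - 22*u^4 + 14*u^3 + 50*u^2 - 12*u - 24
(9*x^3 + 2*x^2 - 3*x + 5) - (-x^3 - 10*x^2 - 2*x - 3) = 10*x^3 + 12*x^2 - x + 8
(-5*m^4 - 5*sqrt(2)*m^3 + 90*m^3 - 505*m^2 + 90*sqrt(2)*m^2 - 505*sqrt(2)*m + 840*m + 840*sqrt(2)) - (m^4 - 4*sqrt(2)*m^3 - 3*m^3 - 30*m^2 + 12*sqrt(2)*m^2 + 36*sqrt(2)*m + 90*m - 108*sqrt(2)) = -6*m^4 - sqrt(2)*m^3 + 93*m^3 - 475*m^2 + 78*sqrt(2)*m^2 - 541*sqrt(2)*m + 750*m + 948*sqrt(2)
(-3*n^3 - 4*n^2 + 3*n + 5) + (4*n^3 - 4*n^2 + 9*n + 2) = n^3 - 8*n^2 + 12*n + 7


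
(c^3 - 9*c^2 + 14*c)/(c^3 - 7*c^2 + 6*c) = (c^2 - 9*c + 14)/(c^2 - 7*c + 6)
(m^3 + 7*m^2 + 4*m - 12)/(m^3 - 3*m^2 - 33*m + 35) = (m^2 + 8*m + 12)/(m^2 - 2*m - 35)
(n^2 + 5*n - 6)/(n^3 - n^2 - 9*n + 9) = (n + 6)/(n^2 - 9)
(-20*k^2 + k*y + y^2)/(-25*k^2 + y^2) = (-4*k + y)/(-5*k + y)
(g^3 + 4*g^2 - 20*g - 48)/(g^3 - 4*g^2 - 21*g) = (-g^3 - 4*g^2 + 20*g + 48)/(g*(-g^2 + 4*g + 21))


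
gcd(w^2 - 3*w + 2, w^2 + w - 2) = w - 1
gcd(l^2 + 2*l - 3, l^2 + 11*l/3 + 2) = l + 3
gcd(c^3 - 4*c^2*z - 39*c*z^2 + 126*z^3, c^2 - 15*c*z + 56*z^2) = -c + 7*z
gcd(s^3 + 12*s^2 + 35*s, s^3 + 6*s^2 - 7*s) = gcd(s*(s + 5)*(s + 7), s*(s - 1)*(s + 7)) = s^2 + 7*s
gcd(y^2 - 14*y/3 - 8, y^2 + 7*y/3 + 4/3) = y + 4/3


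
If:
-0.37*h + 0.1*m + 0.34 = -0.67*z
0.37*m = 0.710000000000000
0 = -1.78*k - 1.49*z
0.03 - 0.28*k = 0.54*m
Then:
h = 9.21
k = -3.59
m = 1.92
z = 4.29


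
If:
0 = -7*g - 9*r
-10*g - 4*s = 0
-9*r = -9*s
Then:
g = 0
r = 0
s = 0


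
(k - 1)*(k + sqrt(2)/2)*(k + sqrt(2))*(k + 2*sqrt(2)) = k^4 - k^3 + 7*sqrt(2)*k^3/2 - 7*sqrt(2)*k^2/2 + 7*k^2 - 7*k + 2*sqrt(2)*k - 2*sqrt(2)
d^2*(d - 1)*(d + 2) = d^4 + d^3 - 2*d^2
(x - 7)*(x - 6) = x^2 - 13*x + 42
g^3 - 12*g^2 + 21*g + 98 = (g - 7)^2*(g + 2)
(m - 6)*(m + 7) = m^2 + m - 42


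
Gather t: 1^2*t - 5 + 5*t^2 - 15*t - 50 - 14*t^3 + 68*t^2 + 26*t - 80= -14*t^3 + 73*t^2 + 12*t - 135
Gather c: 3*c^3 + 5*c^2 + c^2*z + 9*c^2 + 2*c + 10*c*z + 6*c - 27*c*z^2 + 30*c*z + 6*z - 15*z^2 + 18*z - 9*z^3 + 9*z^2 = 3*c^3 + c^2*(z + 14) + c*(-27*z^2 + 40*z + 8) - 9*z^3 - 6*z^2 + 24*z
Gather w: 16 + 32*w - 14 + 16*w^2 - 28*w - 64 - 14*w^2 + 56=2*w^2 + 4*w - 6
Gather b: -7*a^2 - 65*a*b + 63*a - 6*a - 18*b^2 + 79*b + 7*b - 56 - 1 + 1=-7*a^2 + 57*a - 18*b^2 + b*(86 - 65*a) - 56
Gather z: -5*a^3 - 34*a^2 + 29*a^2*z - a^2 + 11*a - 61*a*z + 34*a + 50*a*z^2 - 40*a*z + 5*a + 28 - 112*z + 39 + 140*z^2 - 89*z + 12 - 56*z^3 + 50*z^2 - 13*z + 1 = -5*a^3 - 35*a^2 + 50*a - 56*z^3 + z^2*(50*a + 190) + z*(29*a^2 - 101*a - 214) + 80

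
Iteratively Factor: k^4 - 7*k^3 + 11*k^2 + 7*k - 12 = (k - 3)*(k^3 - 4*k^2 - k + 4) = (k - 3)*(k - 1)*(k^2 - 3*k - 4) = (k - 3)*(k - 1)*(k + 1)*(k - 4)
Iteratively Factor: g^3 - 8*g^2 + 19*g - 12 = (g - 4)*(g^2 - 4*g + 3) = (g - 4)*(g - 3)*(g - 1)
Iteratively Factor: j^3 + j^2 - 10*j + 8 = (j - 2)*(j^2 + 3*j - 4) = (j - 2)*(j + 4)*(j - 1)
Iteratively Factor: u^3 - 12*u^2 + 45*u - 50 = (u - 2)*(u^2 - 10*u + 25) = (u - 5)*(u - 2)*(u - 5)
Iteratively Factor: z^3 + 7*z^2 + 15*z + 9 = (z + 1)*(z^2 + 6*z + 9) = (z + 1)*(z + 3)*(z + 3)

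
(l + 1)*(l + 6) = l^2 + 7*l + 6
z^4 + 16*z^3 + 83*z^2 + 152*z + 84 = (z + 1)*(z + 2)*(z + 6)*(z + 7)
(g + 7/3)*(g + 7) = g^2 + 28*g/3 + 49/3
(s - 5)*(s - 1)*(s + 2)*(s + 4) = s^4 - 23*s^2 - 18*s + 40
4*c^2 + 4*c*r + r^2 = (2*c + r)^2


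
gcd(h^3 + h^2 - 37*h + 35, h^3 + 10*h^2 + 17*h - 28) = h^2 + 6*h - 7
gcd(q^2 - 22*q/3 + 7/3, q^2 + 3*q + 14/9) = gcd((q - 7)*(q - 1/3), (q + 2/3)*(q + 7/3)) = 1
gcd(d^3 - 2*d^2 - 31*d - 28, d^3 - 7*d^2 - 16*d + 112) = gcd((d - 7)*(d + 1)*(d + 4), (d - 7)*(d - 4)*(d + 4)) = d^2 - 3*d - 28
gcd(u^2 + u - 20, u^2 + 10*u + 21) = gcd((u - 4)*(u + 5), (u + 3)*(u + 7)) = 1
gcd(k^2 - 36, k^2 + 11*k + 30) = k + 6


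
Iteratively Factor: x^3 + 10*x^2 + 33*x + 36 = (x + 4)*(x^2 + 6*x + 9) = (x + 3)*(x + 4)*(x + 3)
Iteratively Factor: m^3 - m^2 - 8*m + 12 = (m + 3)*(m^2 - 4*m + 4) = (m - 2)*(m + 3)*(m - 2)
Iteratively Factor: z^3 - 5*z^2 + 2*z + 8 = (z - 4)*(z^2 - z - 2) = (z - 4)*(z + 1)*(z - 2)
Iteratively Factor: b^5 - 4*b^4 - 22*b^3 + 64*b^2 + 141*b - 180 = (b - 1)*(b^4 - 3*b^3 - 25*b^2 + 39*b + 180) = (b - 1)*(b + 3)*(b^3 - 6*b^2 - 7*b + 60) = (b - 1)*(b + 3)^2*(b^2 - 9*b + 20) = (b - 5)*(b - 1)*(b + 3)^2*(b - 4)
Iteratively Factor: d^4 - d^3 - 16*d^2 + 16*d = (d - 4)*(d^3 + 3*d^2 - 4*d) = d*(d - 4)*(d^2 + 3*d - 4) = d*(d - 4)*(d - 1)*(d + 4)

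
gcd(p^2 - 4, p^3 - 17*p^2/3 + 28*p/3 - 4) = p - 2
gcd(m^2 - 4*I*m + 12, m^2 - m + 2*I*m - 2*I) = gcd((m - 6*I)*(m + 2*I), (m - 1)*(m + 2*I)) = m + 2*I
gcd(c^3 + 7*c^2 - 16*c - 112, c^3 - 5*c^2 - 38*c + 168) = c - 4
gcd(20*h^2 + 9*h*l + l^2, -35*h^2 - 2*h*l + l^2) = 5*h + l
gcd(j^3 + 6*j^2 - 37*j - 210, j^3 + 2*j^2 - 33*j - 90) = j^2 - j - 30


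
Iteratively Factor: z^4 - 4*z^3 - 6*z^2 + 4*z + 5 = (z - 5)*(z^3 + z^2 - z - 1) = (z - 5)*(z - 1)*(z^2 + 2*z + 1) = (z - 5)*(z - 1)*(z + 1)*(z + 1)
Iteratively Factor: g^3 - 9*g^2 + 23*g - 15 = (g - 3)*(g^2 - 6*g + 5) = (g - 3)*(g - 1)*(g - 5)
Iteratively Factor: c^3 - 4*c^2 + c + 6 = (c - 2)*(c^2 - 2*c - 3) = (c - 3)*(c - 2)*(c + 1)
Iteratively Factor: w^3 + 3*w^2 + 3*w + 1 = (w + 1)*(w^2 + 2*w + 1) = (w + 1)^2*(w + 1)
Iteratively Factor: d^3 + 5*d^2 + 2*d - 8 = (d + 4)*(d^2 + d - 2) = (d - 1)*(d + 4)*(d + 2)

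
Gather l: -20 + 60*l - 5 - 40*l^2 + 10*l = -40*l^2 + 70*l - 25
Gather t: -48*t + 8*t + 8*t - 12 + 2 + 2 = -32*t - 8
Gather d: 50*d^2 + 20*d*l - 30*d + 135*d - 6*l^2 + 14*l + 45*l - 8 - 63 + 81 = 50*d^2 + d*(20*l + 105) - 6*l^2 + 59*l + 10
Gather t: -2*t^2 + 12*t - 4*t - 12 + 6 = -2*t^2 + 8*t - 6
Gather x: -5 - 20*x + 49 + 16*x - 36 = 8 - 4*x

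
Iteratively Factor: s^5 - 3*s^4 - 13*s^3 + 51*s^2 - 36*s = (s + 4)*(s^4 - 7*s^3 + 15*s^2 - 9*s) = (s - 3)*(s + 4)*(s^3 - 4*s^2 + 3*s) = s*(s - 3)*(s + 4)*(s^2 - 4*s + 3) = s*(s - 3)*(s - 1)*(s + 4)*(s - 3)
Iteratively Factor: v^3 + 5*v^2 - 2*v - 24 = (v + 3)*(v^2 + 2*v - 8) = (v + 3)*(v + 4)*(v - 2)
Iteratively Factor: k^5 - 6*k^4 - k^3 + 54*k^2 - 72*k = (k)*(k^4 - 6*k^3 - k^2 + 54*k - 72) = k*(k - 3)*(k^3 - 3*k^2 - 10*k + 24) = k*(k - 3)*(k + 3)*(k^2 - 6*k + 8) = k*(k - 4)*(k - 3)*(k + 3)*(k - 2)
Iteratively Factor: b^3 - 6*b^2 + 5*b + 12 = (b - 3)*(b^2 - 3*b - 4) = (b - 4)*(b - 3)*(b + 1)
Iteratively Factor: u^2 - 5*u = (u)*(u - 5)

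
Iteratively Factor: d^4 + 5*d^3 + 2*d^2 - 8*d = (d)*(d^3 + 5*d^2 + 2*d - 8) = d*(d + 4)*(d^2 + d - 2) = d*(d - 1)*(d + 4)*(d + 2)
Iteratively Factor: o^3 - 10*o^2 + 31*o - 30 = (o - 5)*(o^2 - 5*o + 6) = (o - 5)*(o - 3)*(o - 2)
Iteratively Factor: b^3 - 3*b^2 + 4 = (b - 2)*(b^2 - b - 2) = (b - 2)*(b + 1)*(b - 2)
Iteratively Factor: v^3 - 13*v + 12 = (v + 4)*(v^2 - 4*v + 3) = (v - 1)*(v + 4)*(v - 3)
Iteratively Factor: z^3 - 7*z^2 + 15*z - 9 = (z - 1)*(z^2 - 6*z + 9) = (z - 3)*(z - 1)*(z - 3)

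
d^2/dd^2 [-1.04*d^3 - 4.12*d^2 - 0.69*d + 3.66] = -6.24*d - 8.24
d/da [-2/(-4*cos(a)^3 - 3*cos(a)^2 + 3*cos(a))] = 12*(sin(2*a) + sin(3*a))/((cos(2*a) + 1)*(3*cos(a) + 2*cos(2*a) - 1)^2)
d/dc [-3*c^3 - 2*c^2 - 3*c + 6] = -9*c^2 - 4*c - 3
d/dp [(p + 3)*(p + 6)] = 2*p + 9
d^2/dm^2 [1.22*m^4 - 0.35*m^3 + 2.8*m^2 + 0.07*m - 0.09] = 14.64*m^2 - 2.1*m + 5.6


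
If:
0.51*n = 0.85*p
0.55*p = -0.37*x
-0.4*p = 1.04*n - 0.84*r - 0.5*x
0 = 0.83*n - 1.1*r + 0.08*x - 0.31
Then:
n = -0.21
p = -0.12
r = -0.42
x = 0.18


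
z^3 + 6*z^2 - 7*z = z*(z - 1)*(z + 7)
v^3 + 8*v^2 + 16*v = v*(v + 4)^2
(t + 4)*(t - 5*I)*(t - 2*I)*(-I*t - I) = -I*t^4 - 7*t^3 - 5*I*t^3 - 35*t^2 + 6*I*t^2 - 28*t + 50*I*t + 40*I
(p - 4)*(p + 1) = p^2 - 3*p - 4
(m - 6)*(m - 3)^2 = m^3 - 12*m^2 + 45*m - 54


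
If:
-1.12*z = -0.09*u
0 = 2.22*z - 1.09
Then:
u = 6.11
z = 0.49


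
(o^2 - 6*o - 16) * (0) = 0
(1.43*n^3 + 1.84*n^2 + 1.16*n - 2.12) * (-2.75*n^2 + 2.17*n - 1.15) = -3.9325*n^5 - 1.9569*n^4 - 0.8417*n^3 + 6.2312*n^2 - 5.9344*n + 2.438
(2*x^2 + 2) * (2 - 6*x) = -12*x^3 + 4*x^2 - 12*x + 4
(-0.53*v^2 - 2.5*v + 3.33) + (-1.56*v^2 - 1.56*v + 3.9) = -2.09*v^2 - 4.06*v + 7.23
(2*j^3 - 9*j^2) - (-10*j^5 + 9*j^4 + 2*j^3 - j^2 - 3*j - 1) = 10*j^5 - 9*j^4 - 8*j^2 + 3*j + 1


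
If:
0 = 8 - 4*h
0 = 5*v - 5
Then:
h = 2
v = 1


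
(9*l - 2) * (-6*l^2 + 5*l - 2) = -54*l^3 + 57*l^2 - 28*l + 4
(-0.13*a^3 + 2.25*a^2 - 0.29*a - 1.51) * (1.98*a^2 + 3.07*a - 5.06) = -0.2574*a^5 + 4.0559*a^4 + 6.9911*a^3 - 15.2651*a^2 - 3.1683*a + 7.6406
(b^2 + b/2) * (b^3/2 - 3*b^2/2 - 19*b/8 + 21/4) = b^5/2 - 5*b^4/4 - 25*b^3/8 + 65*b^2/16 + 21*b/8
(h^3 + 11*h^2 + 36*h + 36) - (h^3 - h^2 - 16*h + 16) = 12*h^2 + 52*h + 20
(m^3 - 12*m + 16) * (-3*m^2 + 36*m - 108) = -3*m^5 + 36*m^4 - 72*m^3 - 480*m^2 + 1872*m - 1728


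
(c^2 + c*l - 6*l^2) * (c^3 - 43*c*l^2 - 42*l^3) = c^5 + c^4*l - 49*c^3*l^2 - 85*c^2*l^3 + 216*c*l^4 + 252*l^5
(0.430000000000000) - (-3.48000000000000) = 3.91000000000000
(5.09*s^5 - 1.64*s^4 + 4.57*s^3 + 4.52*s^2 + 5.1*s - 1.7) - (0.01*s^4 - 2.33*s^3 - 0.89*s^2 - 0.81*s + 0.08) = 5.09*s^5 - 1.65*s^4 + 6.9*s^3 + 5.41*s^2 + 5.91*s - 1.78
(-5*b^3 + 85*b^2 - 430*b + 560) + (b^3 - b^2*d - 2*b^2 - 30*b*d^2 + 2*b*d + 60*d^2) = -4*b^3 - b^2*d + 83*b^2 - 30*b*d^2 + 2*b*d - 430*b + 60*d^2 + 560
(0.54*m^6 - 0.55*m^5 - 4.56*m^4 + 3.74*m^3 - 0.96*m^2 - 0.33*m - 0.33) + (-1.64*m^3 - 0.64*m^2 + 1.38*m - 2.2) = 0.54*m^6 - 0.55*m^5 - 4.56*m^4 + 2.1*m^3 - 1.6*m^2 + 1.05*m - 2.53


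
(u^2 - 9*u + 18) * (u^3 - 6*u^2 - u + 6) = u^5 - 15*u^4 + 71*u^3 - 93*u^2 - 72*u + 108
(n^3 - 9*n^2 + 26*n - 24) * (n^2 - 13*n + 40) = n^5 - 22*n^4 + 183*n^3 - 722*n^2 + 1352*n - 960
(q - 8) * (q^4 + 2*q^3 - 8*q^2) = q^5 - 6*q^4 - 24*q^3 + 64*q^2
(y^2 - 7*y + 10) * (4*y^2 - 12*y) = 4*y^4 - 40*y^3 + 124*y^2 - 120*y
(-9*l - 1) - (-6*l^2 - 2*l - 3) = 6*l^2 - 7*l + 2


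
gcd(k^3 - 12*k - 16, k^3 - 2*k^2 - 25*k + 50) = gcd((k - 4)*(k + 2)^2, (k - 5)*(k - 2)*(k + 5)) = 1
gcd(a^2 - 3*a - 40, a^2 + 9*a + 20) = a + 5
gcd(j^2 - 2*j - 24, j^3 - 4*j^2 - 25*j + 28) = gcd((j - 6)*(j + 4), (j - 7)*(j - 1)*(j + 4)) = j + 4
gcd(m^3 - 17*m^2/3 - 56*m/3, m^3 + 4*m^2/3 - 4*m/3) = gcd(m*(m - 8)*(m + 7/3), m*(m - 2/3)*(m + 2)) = m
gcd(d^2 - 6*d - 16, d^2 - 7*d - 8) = d - 8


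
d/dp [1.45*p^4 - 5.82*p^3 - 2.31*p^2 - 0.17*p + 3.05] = 5.8*p^3 - 17.46*p^2 - 4.62*p - 0.17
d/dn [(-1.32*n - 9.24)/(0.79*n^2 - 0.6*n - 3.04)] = (1.0428*n^2 + 14.5992*n - 1.5312)/(0.6241*n^4 - 0.948*n^3 - 4.4432*n^2 + 3.648*n + 9.2416)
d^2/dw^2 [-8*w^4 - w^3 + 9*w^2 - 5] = -96*w^2 - 6*w + 18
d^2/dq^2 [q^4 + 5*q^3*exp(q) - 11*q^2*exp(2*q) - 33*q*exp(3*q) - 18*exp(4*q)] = 5*q^3*exp(q) - 44*q^2*exp(2*q) + 30*q^2*exp(q) + 12*q^2 - 297*q*exp(3*q) - 88*q*exp(2*q) + 30*q*exp(q) - 288*exp(4*q) - 198*exp(3*q) - 22*exp(2*q)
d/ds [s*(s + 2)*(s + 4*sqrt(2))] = 3*s^2 + 4*s + 8*sqrt(2)*s + 8*sqrt(2)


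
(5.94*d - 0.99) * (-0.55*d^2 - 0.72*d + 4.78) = -3.267*d^3 - 3.7323*d^2 + 29.106*d - 4.7322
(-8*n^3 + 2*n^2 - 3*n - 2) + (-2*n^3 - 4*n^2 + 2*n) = -10*n^3 - 2*n^2 - n - 2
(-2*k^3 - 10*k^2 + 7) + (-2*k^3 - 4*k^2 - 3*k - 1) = -4*k^3 - 14*k^2 - 3*k + 6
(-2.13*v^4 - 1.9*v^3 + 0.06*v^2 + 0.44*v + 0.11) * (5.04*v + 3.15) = -10.7352*v^5 - 16.2855*v^4 - 5.6826*v^3 + 2.4066*v^2 + 1.9404*v + 0.3465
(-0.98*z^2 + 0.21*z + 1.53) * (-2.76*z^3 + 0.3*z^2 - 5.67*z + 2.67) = 2.7048*z^5 - 0.8736*z^4 + 1.3968*z^3 - 3.3483*z^2 - 8.1144*z + 4.0851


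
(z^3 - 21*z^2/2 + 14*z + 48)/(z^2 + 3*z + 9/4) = 2*(z^2 - 12*z + 32)/(2*z + 3)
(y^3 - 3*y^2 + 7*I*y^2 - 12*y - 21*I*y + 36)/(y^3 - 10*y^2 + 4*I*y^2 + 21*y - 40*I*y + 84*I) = (y + 3*I)/(y - 7)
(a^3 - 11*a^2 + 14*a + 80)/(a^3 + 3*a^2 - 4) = (a^2 - 13*a + 40)/(a^2 + a - 2)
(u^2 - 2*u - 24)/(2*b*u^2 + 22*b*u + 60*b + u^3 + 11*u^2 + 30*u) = (u^2 - 2*u - 24)/(2*b*u^2 + 22*b*u + 60*b + u^3 + 11*u^2 + 30*u)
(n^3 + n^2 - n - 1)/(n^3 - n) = (n + 1)/n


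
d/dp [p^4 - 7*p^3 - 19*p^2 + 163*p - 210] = 4*p^3 - 21*p^2 - 38*p + 163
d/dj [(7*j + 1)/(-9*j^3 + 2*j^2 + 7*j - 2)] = (126*j^3 + 13*j^2 - 4*j - 21)/(81*j^6 - 36*j^5 - 122*j^4 + 64*j^3 + 41*j^2 - 28*j + 4)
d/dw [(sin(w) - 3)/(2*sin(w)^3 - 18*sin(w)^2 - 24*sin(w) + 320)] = (-sin(w)^3 + 9*sin(w)^2 - 27*sin(w) + 62)*cos(w)/((sin(w) - 8)^2*(sin(w) - 5)^2*(sin(w) + 4)^2)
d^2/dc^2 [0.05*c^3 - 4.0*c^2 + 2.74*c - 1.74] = 0.3*c - 8.0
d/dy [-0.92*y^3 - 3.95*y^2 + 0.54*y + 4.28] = -2.76*y^2 - 7.9*y + 0.54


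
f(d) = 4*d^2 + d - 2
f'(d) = 8*d + 1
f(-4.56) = 76.61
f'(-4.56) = -35.48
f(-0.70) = -0.74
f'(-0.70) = -4.60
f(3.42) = 48.21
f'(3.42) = 28.36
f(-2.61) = 22.64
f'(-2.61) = -19.88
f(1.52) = 8.76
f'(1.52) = 13.16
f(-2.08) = 13.23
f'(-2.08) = -15.64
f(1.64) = 10.40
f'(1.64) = 14.12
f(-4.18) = 63.71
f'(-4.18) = -32.44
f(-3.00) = 31.00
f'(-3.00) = -23.00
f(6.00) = 148.00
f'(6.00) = 49.00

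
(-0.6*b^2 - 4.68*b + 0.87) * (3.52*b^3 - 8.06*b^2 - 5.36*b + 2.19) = -2.112*b^5 - 11.6376*b^4 + 43.9992*b^3 + 16.7586*b^2 - 14.9124*b + 1.9053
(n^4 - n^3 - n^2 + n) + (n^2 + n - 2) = n^4 - n^3 + 2*n - 2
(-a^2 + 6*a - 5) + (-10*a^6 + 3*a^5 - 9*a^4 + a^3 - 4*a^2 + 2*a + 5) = -10*a^6 + 3*a^5 - 9*a^4 + a^3 - 5*a^2 + 8*a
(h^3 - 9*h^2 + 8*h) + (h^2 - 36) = h^3 - 8*h^2 + 8*h - 36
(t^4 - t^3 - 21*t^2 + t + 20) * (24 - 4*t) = -4*t^5 + 28*t^4 + 60*t^3 - 508*t^2 - 56*t + 480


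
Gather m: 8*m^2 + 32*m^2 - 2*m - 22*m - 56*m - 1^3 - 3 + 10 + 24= 40*m^2 - 80*m + 30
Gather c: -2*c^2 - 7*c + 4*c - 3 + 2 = -2*c^2 - 3*c - 1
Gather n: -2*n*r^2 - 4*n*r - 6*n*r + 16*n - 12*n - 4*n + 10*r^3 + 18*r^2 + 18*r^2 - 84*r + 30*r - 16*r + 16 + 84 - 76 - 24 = n*(-2*r^2 - 10*r) + 10*r^3 + 36*r^2 - 70*r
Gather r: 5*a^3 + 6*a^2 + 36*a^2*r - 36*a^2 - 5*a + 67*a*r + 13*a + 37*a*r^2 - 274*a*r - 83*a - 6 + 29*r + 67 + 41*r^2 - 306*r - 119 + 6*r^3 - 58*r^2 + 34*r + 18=5*a^3 - 30*a^2 - 75*a + 6*r^3 + r^2*(37*a - 17) + r*(36*a^2 - 207*a - 243) - 40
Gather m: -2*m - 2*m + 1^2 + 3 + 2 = 6 - 4*m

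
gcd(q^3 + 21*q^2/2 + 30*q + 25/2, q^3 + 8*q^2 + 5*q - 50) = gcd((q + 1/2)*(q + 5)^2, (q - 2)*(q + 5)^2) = q^2 + 10*q + 25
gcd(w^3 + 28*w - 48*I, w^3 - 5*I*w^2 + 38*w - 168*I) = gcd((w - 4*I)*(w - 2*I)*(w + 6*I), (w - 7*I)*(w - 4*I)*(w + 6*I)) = w^2 + 2*I*w + 24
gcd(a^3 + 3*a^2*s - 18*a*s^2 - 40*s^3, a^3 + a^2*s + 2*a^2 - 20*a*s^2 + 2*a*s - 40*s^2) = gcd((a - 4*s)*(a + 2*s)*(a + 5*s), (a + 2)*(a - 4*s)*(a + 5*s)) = -a^2 - a*s + 20*s^2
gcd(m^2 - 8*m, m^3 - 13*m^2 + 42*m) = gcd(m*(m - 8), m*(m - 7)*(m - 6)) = m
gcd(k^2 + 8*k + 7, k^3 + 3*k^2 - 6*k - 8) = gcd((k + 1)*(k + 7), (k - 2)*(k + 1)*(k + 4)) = k + 1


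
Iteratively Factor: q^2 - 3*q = (q)*(q - 3)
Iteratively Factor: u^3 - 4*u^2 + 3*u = (u - 3)*(u^2 - u) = u*(u - 3)*(u - 1)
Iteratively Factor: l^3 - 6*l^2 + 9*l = (l - 3)*(l^2 - 3*l) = (l - 3)^2*(l)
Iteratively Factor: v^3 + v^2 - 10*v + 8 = (v - 2)*(v^2 + 3*v - 4) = (v - 2)*(v - 1)*(v + 4)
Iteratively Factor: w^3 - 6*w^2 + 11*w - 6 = (w - 2)*(w^2 - 4*w + 3) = (w - 2)*(w - 1)*(w - 3)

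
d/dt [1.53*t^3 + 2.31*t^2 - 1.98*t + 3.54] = 4.59*t^2 + 4.62*t - 1.98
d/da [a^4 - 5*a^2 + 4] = 4*a^3 - 10*a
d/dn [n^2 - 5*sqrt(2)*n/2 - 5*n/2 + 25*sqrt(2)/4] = 2*n - 5*sqrt(2)/2 - 5/2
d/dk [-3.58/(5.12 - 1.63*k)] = -5.8354/(1.63*k - 5.12)^2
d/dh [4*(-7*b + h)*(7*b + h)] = 8*h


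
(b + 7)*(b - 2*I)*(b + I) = b^3 + 7*b^2 - I*b^2 + 2*b - 7*I*b + 14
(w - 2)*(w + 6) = w^2 + 4*w - 12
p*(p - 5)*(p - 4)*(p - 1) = p^4 - 10*p^3 + 29*p^2 - 20*p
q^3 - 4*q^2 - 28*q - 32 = (q - 8)*(q + 2)^2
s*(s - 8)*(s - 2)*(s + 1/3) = s^4 - 29*s^3/3 + 38*s^2/3 + 16*s/3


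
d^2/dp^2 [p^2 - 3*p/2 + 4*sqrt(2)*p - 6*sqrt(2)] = 2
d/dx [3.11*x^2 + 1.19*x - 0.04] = 6.22*x + 1.19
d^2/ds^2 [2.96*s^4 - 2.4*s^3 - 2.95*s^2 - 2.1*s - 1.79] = 35.52*s^2 - 14.4*s - 5.9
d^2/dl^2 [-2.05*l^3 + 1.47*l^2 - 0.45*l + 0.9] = 2.94 - 12.3*l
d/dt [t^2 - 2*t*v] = 2*t - 2*v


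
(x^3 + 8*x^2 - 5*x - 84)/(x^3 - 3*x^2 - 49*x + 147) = (x + 4)/(x - 7)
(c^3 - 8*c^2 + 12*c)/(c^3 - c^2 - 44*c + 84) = c/(c + 7)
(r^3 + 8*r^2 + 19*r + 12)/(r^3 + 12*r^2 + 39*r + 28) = (r + 3)/(r + 7)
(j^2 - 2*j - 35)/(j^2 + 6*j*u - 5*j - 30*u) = (j^2 - 2*j - 35)/(j^2 + 6*j*u - 5*j - 30*u)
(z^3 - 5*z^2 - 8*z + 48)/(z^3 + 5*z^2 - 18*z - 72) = (z - 4)/(z + 6)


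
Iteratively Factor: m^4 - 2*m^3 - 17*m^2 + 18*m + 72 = (m - 3)*(m^3 + m^2 - 14*m - 24) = (m - 4)*(m - 3)*(m^2 + 5*m + 6) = (m - 4)*(m - 3)*(m + 2)*(m + 3)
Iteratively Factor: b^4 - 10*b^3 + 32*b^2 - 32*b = (b - 4)*(b^3 - 6*b^2 + 8*b) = (b - 4)*(b - 2)*(b^2 - 4*b) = b*(b - 4)*(b - 2)*(b - 4)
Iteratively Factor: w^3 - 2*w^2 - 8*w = (w + 2)*(w^2 - 4*w) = w*(w + 2)*(w - 4)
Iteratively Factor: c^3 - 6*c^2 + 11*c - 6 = (c - 1)*(c^2 - 5*c + 6) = (c - 3)*(c - 1)*(c - 2)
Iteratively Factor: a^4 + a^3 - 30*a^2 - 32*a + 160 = (a + 4)*(a^3 - 3*a^2 - 18*a + 40) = (a - 2)*(a + 4)*(a^2 - a - 20) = (a - 5)*(a - 2)*(a + 4)*(a + 4)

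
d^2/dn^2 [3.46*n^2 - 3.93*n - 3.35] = 6.92000000000000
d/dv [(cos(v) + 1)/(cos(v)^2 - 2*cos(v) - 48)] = (cos(v)^2 + 2*cos(v) + 46)*sin(v)/(sin(v)^2 + 2*cos(v) + 47)^2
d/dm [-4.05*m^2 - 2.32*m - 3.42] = -8.1*m - 2.32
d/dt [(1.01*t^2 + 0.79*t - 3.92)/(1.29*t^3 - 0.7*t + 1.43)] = ((2.02*t + 0.79)*(1.29*t^3 - 0.7*t + 1.43) - (3.87*t^2 - 0.7)*(1.01*t^2 + 0.79*t - 3.92))/(1.29*t^3 - 0.7*t + 1.43)^2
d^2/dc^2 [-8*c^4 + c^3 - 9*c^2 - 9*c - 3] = -96*c^2 + 6*c - 18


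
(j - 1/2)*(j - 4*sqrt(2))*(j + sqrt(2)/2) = j^3 - 7*sqrt(2)*j^2/2 - j^2/2 - 4*j + 7*sqrt(2)*j/4 + 2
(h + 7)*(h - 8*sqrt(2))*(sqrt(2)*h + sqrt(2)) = sqrt(2)*h^3 - 16*h^2 + 8*sqrt(2)*h^2 - 128*h + 7*sqrt(2)*h - 112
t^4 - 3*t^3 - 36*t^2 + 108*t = t*(t - 6)*(t - 3)*(t + 6)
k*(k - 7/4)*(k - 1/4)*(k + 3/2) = k^4 - k^3/2 - 41*k^2/16 + 21*k/32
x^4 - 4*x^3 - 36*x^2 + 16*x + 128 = (x - 8)*(x - 2)*(x + 2)*(x + 4)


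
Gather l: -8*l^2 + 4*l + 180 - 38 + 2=-8*l^2 + 4*l + 144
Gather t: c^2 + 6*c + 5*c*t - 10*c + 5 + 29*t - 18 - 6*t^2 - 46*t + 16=c^2 - 4*c - 6*t^2 + t*(5*c - 17) + 3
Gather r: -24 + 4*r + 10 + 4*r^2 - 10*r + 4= 4*r^2 - 6*r - 10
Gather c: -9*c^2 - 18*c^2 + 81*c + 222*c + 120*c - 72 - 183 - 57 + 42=-27*c^2 + 423*c - 270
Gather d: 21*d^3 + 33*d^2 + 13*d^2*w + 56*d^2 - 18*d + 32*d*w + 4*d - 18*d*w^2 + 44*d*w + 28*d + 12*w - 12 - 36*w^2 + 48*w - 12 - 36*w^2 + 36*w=21*d^3 + d^2*(13*w + 89) + d*(-18*w^2 + 76*w + 14) - 72*w^2 + 96*w - 24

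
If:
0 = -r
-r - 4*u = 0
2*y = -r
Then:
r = 0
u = 0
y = 0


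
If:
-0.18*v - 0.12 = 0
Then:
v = -0.67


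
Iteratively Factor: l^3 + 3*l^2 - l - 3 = (l - 1)*(l^2 + 4*l + 3) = (l - 1)*(l + 1)*(l + 3)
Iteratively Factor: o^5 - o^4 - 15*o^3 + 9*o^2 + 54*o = (o)*(o^4 - o^3 - 15*o^2 + 9*o + 54) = o*(o + 3)*(o^3 - 4*o^2 - 3*o + 18) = o*(o + 2)*(o + 3)*(o^2 - 6*o + 9) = o*(o - 3)*(o + 2)*(o + 3)*(o - 3)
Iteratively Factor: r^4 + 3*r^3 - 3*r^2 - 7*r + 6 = (r - 1)*(r^3 + 4*r^2 + r - 6) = (r - 1)*(r + 3)*(r^2 + r - 2) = (r - 1)^2*(r + 3)*(r + 2)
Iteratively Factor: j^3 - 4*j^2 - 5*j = (j - 5)*(j^2 + j) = j*(j - 5)*(j + 1)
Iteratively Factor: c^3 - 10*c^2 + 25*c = (c - 5)*(c^2 - 5*c) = c*(c - 5)*(c - 5)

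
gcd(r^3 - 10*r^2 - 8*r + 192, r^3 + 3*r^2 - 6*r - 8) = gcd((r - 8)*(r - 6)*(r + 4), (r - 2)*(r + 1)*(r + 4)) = r + 4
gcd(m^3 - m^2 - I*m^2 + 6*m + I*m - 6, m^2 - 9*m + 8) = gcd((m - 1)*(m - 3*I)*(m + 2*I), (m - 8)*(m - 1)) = m - 1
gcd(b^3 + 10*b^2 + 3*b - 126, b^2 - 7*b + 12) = b - 3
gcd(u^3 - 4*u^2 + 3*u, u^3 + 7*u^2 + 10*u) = u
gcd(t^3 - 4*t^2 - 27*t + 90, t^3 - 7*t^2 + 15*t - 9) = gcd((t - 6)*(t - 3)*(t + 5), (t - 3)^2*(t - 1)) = t - 3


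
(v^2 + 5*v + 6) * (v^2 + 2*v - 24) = v^4 + 7*v^3 - 8*v^2 - 108*v - 144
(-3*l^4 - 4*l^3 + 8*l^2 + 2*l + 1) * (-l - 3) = 3*l^5 + 13*l^4 + 4*l^3 - 26*l^2 - 7*l - 3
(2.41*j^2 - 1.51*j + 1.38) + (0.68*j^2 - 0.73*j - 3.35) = 3.09*j^2 - 2.24*j - 1.97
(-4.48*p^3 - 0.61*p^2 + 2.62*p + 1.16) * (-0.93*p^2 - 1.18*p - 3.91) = 4.1664*p^5 + 5.8537*p^4 + 15.8*p^3 - 1.7853*p^2 - 11.613*p - 4.5356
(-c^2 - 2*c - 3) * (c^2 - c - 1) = -c^4 - c^3 + 5*c + 3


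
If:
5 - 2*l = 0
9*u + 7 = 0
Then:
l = 5/2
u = -7/9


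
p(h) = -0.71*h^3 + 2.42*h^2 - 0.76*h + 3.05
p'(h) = -2.13*h^2 + 4.84*h - 0.76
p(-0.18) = 3.27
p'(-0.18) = -1.70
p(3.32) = 1.22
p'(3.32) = -8.17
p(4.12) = -8.66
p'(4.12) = -16.97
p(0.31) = 3.03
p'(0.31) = 0.54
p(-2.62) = 34.42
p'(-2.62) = -28.06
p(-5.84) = 231.44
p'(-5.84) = -101.67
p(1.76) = 5.34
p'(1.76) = 1.16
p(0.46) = 3.14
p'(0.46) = 1.02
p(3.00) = 3.38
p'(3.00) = -5.41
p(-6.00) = 248.09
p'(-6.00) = -106.48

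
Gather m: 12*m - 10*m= 2*m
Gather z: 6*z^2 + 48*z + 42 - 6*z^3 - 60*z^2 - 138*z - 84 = -6*z^3 - 54*z^2 - 90*z - 42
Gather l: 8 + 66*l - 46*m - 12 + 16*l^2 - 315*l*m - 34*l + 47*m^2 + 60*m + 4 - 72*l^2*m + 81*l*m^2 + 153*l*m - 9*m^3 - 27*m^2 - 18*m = l^2*(16 - 72*m) + l*(81*m^2 - 162*m + 32) - 9*m^3 + 20*m^2 - 4*m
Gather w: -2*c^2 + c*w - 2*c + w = -2*c^2 - 2*c + w*(c + 1)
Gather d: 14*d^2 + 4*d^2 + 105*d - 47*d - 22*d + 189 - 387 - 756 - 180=18*d^2 + 36*d - 1134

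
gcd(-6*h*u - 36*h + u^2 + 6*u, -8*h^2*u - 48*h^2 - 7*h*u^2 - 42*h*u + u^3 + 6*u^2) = u + 6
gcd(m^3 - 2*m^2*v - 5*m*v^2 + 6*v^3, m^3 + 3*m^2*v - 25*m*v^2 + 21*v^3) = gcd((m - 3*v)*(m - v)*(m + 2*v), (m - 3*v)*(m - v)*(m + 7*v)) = m^2 - 4*m*v + 3*v^2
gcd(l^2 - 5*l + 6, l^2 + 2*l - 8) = l - 2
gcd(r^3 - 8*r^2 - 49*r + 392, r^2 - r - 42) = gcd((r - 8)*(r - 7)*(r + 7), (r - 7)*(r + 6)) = r - 7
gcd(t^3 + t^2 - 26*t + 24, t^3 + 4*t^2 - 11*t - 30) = 1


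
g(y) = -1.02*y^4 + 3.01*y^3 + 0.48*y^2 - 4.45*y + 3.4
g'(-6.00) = 1196.15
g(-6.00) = -1924.70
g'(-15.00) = 15782.90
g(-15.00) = -61618.10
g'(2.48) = -8.76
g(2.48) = 2.64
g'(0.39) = -2.94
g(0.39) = 1.89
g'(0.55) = -1.87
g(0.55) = 1.51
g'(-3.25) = 227.87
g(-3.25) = -194.19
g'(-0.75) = 1.63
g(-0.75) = 5.41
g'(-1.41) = 23.59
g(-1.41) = -1.84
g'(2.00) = 0.95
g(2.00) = 4.18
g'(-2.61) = 127.10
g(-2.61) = -82.57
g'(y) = -4.08*y^3 + 9.03*y^2 + 0.96*y - 4.45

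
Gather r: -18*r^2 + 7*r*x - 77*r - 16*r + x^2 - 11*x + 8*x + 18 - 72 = -18*r^2 + r*(7*x - 93) + x^2 - 3*x - 54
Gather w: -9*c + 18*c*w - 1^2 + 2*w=-9*c + w*(18*c + 2) - 1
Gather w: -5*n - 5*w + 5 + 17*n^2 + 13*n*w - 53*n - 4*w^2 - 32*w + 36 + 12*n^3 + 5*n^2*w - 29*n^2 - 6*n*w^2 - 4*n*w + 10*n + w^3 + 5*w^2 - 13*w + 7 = 12*n^3 - 12*n^2 - 48*n + w^3 + w^2*(1 - 6*n) + w*(5*n^2 + 9*n - 50) + 48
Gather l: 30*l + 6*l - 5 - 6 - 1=36*l - 12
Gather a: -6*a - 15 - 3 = -6*a - 18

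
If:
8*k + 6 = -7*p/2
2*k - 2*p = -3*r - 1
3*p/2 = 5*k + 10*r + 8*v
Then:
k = 168*v/283 - 256/283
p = 100/283 - 384*v/283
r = 143/283 - 368*v/283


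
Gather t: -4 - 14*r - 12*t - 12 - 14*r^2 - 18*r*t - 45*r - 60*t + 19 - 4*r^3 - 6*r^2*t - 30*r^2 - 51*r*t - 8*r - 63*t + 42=-4*r^3 - 44*r^2 - 67*r + t*(-6*r^2 - 69*r - 135) + 45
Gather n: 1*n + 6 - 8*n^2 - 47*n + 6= -8*n^2 - 46*n + 12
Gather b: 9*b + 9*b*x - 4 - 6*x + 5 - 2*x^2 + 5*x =b*(9*x + 9) - 2*x^2 - x + 1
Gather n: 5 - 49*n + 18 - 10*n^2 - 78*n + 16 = -10*n^2 - 127*n + 39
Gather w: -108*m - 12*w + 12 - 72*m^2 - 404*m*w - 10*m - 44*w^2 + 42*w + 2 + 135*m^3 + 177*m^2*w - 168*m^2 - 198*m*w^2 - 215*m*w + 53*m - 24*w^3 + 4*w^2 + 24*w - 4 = 135*m^3 - 240*m^2 - 65*m - 24*w^3 + w^2*(-198*m - 40) + w*(177*m^2 - 619*m + 54) + 10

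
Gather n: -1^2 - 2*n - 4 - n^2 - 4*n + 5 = -n^2 - 6*n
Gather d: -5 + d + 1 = d - 4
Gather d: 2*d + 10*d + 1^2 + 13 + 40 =12*d + 54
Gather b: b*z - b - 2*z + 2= b*(z - 1) - 2*z + 2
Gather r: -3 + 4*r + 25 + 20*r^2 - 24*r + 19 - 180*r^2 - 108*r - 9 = -160*r^2 - 128*r + 32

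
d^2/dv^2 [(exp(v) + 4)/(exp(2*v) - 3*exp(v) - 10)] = (exp(4*v) + 19*exp(3*v) + 24*exp(2*v) + 166*exp(v) - 20)*exp(v)/(exp(6*v) - 9*exp(5*v) - 3*exp(4*v) + 153*exp(3*v) + 30*exp(2*v) - 900*exp(v) - 1000)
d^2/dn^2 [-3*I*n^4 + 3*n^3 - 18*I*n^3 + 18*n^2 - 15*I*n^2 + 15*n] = -36*I*n^2 + n*(18 - 108*I) + 36 - 30*I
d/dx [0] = 0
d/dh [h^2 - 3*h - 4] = 2*h - 3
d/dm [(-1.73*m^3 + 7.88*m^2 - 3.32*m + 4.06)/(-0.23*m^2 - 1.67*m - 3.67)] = (0.3979*m^4 + 5.7782*m^3 + 5.1241*m^2 - 55.9716*m + 18.9646)/(0.0529*m^4 + 0.7682*m^3 + 4.4771*m^2 + 12.2578*m + 13.4689)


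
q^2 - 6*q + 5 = (q - 5)*(q - 1)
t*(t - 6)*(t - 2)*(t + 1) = t^4 - 7*t^3 + 4*t^2 + 12*t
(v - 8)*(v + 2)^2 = v^3 - 4*v^2 - 28*v - 32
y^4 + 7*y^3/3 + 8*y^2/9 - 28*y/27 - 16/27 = (y - 2/3)*(y + 2/3)*(y + 1)*(y + 4/3)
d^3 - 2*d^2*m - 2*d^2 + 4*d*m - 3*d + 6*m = (d - 3)*(d + 1)*(d - 2*m)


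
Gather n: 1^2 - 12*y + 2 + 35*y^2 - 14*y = 35*y^2 - 26*y + 3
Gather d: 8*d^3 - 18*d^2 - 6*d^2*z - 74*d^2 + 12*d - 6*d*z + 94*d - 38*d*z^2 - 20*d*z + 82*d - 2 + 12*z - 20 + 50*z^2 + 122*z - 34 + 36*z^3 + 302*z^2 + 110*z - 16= 8*d^3 + d^2*(-6*z - 92) + d*(-38*z^2 - 26*z + 188) + 36*z^3 + 352*z^2 + 244*z - 72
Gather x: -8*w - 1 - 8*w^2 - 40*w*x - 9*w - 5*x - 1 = -8*w^2 - 17*w + x*(-40*w - 5) - 2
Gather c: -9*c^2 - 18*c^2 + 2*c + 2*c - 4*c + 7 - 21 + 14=-27*c^2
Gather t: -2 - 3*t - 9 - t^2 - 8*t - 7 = -t^2 - 11*t - 18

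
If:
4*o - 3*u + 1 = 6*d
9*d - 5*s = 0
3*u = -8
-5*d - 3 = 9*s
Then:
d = -15/106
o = -261/106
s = -27/106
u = -8/3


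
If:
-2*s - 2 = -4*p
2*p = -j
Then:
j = -s - 1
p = s/2 + 1/2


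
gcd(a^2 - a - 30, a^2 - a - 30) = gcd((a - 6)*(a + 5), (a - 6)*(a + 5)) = a^2 - a - 30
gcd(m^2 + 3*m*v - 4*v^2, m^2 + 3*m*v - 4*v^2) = -m^2 - 3*m*v + 4*v^2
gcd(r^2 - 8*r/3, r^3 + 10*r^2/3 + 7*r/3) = r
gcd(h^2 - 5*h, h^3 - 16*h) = h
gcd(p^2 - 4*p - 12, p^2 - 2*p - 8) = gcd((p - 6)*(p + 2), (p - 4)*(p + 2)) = p + 2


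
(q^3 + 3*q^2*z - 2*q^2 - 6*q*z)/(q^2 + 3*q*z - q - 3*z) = q*(q - 2)/(q - 1)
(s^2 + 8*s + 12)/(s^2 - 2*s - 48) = (s + 2)/(s - 8)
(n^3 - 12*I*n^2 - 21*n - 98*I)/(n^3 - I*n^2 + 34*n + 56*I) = (n - 7*I)/(n + 4*I)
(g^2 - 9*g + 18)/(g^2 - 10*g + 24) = (g - 3)/(g - 4)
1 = 1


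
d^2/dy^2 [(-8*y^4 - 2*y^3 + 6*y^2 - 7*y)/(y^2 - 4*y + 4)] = 2*(-8*y^4 + 64*y^3 - 192*y^2 - 7*y - 4)/(y^4 - 8*y^3 + 24*y^2 - 32*y + 16)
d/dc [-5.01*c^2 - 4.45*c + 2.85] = -10.02*c - 4.45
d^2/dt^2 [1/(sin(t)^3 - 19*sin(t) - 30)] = (9*sin(t)^6 - 50*sin(t)^4 + 270*sin(t)^3 + 475*sin(t)^2 - 750*sin(t) - 722)/(-sin(t)^3 + 19*sin(t) + 30)^3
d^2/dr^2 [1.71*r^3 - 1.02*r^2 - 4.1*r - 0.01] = 10.26*r - 2.04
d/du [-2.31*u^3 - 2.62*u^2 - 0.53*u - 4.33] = -6.93*u^2 - 5.24*u - 0.53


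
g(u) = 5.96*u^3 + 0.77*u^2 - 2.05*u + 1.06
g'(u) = 17.88*u^2 + 1.54*u - 2.05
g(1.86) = 38.26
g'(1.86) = 62.67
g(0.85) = 3.53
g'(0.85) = 12.18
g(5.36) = 929.98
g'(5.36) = 519.89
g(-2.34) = -66.29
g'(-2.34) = 92.25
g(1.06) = 6.85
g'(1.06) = 19.67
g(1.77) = 32.89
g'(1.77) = 56.69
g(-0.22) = 1.48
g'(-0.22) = -1.52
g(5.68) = 1106.43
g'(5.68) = 583.55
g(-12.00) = -10162.34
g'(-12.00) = 2554.19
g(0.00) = 1.06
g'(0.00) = -2.05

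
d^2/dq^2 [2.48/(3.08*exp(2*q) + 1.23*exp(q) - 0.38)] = (2.48*(6.16*exp(q) + 1.23)*(12.32*exp(q) + 2.46)*exp(q) - (30.5536*exp(q) + 3.0504)*(3.08*exp(2*q) + 1.23*exp(q) - 0.38))*exp(q)/(3.08*exp(2*q) + 1.23*exp(q) - 0.38)^3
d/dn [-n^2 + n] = 1 - 2*n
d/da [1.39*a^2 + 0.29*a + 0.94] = 2.78*a + 0.29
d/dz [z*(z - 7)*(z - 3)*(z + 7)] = 4*z^3 - 9*z^2 - 98*z + 147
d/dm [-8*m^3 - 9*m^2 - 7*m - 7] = -24*m^2 - 18*m - 7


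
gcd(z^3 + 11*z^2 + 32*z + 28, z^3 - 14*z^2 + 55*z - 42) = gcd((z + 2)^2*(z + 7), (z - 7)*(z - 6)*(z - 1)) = 1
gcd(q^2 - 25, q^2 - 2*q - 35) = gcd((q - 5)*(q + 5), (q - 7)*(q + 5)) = q + 5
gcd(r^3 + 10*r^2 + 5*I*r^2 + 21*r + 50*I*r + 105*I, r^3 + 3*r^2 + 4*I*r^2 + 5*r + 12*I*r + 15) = r^2 + r*(3 + 5*I) + 15*I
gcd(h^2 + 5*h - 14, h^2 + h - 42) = h + 7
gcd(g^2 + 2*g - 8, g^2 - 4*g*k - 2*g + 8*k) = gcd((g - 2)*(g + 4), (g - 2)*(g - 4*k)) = g - 2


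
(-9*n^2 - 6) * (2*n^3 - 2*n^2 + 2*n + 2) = -18*n^5 + 18*n^4 - 30*n^3 - 6*n^2 - 12*n - 12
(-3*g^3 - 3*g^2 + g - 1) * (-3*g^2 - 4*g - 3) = 9*g^5 + 21*g^4 + 18*g^3 + 8*g^2 + g + 3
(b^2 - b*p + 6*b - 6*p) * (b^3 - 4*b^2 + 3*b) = b^5 - b^4*p + 2*b^4 - 2*b^3*p - 21*b^3 + 21*b^2*p + 18*b^2 - 18*b*p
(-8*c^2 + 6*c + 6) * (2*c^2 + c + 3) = -16*c^4 + 4*c^3 - 6*c^2 + 24*c + 18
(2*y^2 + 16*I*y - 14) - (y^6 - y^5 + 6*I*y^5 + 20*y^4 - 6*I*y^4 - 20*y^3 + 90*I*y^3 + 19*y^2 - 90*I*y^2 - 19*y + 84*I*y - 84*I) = -y^6 + y^5 - 6*I*y^5 - 20*y^4 + 6*I*y^4 + 20*y^3 - 90*I*y^3 - 17*y^2 + 90*I*y^2 + 19*y - 68*I*y - 14 + 84*I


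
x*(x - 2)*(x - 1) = x^3 - 3*x^2 + 2*x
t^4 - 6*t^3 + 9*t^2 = t^2*(t - 3)^2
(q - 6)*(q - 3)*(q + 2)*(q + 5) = q^4 - 2*q^3 - 35*q^2 + 36*q + 180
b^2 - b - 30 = (b - 6)*(b + 5)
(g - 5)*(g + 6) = g^2 + g - 30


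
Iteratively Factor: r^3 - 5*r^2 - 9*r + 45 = (r - 5)*(r^2 - 9) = (r - 5)*(r + 3)*(r - 3)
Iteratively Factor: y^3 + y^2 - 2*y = (y - 1)*(y^2 + 2*y) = y*(y - 1)*(y + 2)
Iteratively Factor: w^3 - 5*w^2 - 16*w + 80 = (w - 5)*(w^2 - 16) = (w - 5)*(w + 4)*(w - 4)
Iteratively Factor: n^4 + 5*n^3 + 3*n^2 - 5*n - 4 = (n + 1)*(n^3 + 4*n^2 - n - 4) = (n - 1)*(n + 1)*(n^2 + 5*n + 4) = (n - 1)*(n + 1)*(n + 4)*(n + 1)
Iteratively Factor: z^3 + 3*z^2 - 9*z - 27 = (z + 3)*(z^2 - 9) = (z + 3)^2*(z - 3)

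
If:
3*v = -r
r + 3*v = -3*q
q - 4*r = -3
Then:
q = 0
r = 3/4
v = -1/4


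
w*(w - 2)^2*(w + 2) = w^4 - 2*w^3 - 4*w^2 + 8*w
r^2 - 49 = (r - 7)*(r + 7)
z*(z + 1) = z^2 + z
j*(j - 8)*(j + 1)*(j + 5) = j^4 - 2*j^3 - 43*j^2 - 40*j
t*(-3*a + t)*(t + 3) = -3*a*t^2 - 9*a*t + t^3 + 3*t^2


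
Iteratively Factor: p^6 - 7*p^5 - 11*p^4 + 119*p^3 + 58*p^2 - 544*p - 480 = (p + 2)*(p^5 - 9*p^4 + 7*p^3 + 105*p^2 - 152*p - 240) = (p + 2)*(p + 3)*(p^4 - 12*p^3 + 43*p^2 - 24*p - 80) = (p - 5)*(p + 2)*(p + 3)*(p^3 - 7*p^2 + 8*p + 16) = (p - 5)*(p - 4)*(p + 2)*(p + 3)*(p^2 - 3*p - 4) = (p - 5)*(p - 4)^2*(p + 2)*(p + 3)*(p + 1)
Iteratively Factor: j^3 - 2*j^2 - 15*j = (j)*(j^2 - 2*j - 15) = j*(j + 3)*(j - 5)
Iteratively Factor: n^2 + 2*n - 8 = (n + 4)*(n - 2)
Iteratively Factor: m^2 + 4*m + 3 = (m + 3)*(m + 1)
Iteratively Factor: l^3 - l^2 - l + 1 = (l - 1)*(l^2 - 1) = (l - 1)^2*(l + 1)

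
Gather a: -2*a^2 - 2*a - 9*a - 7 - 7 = -2*a^2 - 11*a - 14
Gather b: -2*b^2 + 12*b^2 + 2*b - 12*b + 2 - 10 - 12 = 10*b^2 - 10*b - 20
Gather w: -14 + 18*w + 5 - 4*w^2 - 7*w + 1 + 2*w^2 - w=-2*w^2 + 10*w - 8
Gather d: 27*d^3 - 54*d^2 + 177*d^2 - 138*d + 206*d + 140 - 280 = 27*d^3 + 123*d^2 + 68*d - 140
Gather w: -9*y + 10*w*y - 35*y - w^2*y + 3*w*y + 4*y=-w^2*y + 13*w*y - 40*y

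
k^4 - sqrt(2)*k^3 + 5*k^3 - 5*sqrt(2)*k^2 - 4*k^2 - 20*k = k*(k + 5)*(k - 2*sqrt(2))*(k + sqrt(2))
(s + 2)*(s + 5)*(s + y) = s^3 + s^2*y + 7*s^2 + 7*s*y + 10*s + 10*y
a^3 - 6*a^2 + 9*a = a*(a - 3)^2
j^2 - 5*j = j*(j - 5)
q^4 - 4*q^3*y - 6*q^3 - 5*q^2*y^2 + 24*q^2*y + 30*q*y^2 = q*(q - 6)*(q - 5*y)*(q + y)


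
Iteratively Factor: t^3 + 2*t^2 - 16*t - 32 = (t - 4)*(t^2 + 6*t + 8) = (t - 4)*(t + 4)*(t + 2)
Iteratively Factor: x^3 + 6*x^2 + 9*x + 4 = (x + 1)*(x^2 + 5*x + 4) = (x + 1)^2*(x + 4)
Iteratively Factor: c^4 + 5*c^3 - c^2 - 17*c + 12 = (c - 1)*(c^3 + 6*c^2 + 5*c - 12) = (c - 1)*(c + 4)*(c^2 + 2*c - 3) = (c - 1)^2*(c + 4)*(c + 3)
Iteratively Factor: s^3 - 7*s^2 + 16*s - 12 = (s - 2)*(s^2 - 5*s + 6) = (s - 3)*(s - 2)*(s - 2)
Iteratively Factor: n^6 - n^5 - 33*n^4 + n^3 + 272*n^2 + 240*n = (n + 3)*(n^5 - 4*n^4 - 21*n^3 + 64*n^2 + 80*n) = (n - 5)*(n + 3)*(n^4 + n^3 - 16*n^2 - 16*n) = (n - 5)*(n - 4)*(n + 3)*(n^3 + 5*n^2 + 4*n) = (n - 5)*(n - 4)*(n + 1)*(n + 3)*(n^2 + 4*n) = n*(n - 5)*(n - 4)*(n + 1)*(n + 3)*(n + 4)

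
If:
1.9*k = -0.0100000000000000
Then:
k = -0.01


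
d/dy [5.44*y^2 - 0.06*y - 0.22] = 10.88*y - 0.06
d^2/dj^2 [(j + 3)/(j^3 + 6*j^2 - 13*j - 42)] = 2*((j + 3)*(3*j^2 + 12*j - 13)^2 + (-3*j^2 - 12*j - 3*(j + 2)*(j + 3) + 13)*(j^3 + 6*j^2 - 13*j - 42))/(j^3 + 6*j^2 - 13*j - 42)^3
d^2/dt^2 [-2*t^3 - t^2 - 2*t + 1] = -12*t - 2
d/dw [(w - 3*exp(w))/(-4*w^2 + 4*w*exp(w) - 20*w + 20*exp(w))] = (-(w - 3*exp(w))*(w*exp(w) - 2*w + 6*exp(w) - 5) + (3*exp(w) - 1)*(w^2 - w*exp(w) + 5*w - 5*exp(w)))/(4*(w^2 - w*exp(w) + 5*w - 5*exp(w))^2)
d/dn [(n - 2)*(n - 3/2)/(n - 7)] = (n^2 - 14*n + 43/2)/(n^2 - 14*n + 49)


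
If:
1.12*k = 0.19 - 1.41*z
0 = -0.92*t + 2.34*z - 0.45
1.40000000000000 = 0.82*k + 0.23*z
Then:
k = 2.15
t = -4.49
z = -1.57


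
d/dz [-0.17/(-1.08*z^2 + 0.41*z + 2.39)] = (0.0697 - 0.3672*z)/(-1.08*z^2 + 0.41*z + 2.39)^2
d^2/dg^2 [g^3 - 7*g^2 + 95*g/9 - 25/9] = 6*g - 14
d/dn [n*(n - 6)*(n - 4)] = 3*n^2 - 20*n + 24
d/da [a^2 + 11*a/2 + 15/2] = 2*a + 11/2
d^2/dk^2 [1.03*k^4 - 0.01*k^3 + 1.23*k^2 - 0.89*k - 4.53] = 12.36*k^2 - 0.06*k + 2.46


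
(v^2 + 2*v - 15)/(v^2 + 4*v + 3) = (v^2 + 2*v - 15)/(v^2 + 4*v + 3)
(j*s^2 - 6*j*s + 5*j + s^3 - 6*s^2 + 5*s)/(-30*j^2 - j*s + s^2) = (-j*s^2 + 6*j*s - 5*j - s^3 + 6*s^2 - 5*s)/(30*j^2 + j*s - s^2)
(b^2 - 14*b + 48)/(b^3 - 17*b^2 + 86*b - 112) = (b - 6)/(b^2 - 9*b + 14)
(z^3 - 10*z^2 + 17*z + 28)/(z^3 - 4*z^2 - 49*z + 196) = (z + 1)/(z + 7)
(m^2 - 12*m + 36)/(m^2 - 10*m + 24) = (m - 6)/(m - 4)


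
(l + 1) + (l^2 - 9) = l^2 + l - 8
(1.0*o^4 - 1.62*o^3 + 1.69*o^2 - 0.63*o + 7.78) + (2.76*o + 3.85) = 1.0*o^4 - 1.62*o^3 + 1.69*o^2 + 2.13*o + 11.63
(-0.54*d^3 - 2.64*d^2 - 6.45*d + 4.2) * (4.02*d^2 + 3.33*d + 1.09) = -2.1708*d^5 - 12.411*d^4 - 35.3088*d^3 - 7.4721*d^2 + 6.9555*d + 4.578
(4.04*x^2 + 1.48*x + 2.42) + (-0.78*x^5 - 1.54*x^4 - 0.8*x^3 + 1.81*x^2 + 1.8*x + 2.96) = -0.78*x^5 - 1.54*x^4 - 0.8*x^3 + 5.85*x^2 + 3.28*x + 5.38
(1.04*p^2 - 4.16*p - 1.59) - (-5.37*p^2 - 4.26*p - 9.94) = 6.41*p^2 + 0.0999999999999996*p + 8.35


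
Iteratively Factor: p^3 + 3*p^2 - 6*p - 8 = (p - 2)*(p^2 + 5*p + 4) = (p - 2)*(p + 4)*(p + 1)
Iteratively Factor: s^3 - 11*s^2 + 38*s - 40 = (s - 4)*(s^2 - 7*s + 10) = (s - 4)*(s - 2)*(s - 5)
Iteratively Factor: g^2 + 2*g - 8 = (g + 4)*(g - 2)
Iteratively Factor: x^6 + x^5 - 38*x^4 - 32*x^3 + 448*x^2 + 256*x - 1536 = (x + 4)*(x^5 - 3*x^4 - 26*x^3 + 72*x^2 + 160*x - 384) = (x - 2)*(x + 4)*(x^4 - x^3 - 28*x^2 + 16*x + 192) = (x - 4)*(x - 2)*(x + 4)*(x^3 + 3*x^2 - 16*x - 48) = (x - 4)*(x - 2)*(x + 3)*(x + 4)*(x^2 - 16) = (x - 4)^2*(x - 2)*(x + 3)*(x + 4)*(x + 4)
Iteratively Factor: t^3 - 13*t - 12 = (t - 4)*(t^2 + 4*t + 3) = (t - 4)*(t + 1)*(t + 3)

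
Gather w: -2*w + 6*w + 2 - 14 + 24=4*w + 12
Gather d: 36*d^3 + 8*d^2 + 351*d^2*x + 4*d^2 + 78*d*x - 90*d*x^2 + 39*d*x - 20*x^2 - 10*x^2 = 36*d^3 + d^2*(351*x + 12) + d*(-90*x^2 + 117*x) - 30*x^2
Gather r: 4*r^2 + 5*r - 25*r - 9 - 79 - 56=4*r^2 - 20*r - 144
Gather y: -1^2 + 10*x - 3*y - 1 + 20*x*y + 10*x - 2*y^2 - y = 20*x - 2*y^2 + y*(20*x - 4) - 2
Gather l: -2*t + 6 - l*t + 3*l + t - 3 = l*(3 - t) - t + 3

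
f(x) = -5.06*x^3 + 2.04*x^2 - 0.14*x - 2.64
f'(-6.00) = -571.10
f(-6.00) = 1164.60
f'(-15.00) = -3476.84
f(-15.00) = 17535.96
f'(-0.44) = -4.87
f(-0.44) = -1.75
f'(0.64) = -3.75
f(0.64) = -3.22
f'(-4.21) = -286.37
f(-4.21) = 411.68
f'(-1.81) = -57.26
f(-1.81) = 34.30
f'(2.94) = -119.35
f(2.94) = -114.00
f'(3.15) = -137.91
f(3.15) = -140.99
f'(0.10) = 0.12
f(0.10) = -2.64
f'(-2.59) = -112.54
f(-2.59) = 99.32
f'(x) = -15.18*x^2 + 4.08*x - 0.14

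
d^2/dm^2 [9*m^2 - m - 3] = 18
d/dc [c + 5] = 1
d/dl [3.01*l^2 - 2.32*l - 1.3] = 6.02*l - 2.32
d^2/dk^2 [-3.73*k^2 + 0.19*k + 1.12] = -7.46000000000000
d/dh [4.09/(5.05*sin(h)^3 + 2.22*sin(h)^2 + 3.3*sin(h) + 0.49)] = (-18.1596*sin(h) + 30.98175*cos(2*h) - 44.47875)*cos(h)/(5.05*sin(h)^3 + 2.22*sin(h)^2 + 3.3*sin(h) + 0.49)^2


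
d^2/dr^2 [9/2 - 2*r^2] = -4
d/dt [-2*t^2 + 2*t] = 2 - 4*t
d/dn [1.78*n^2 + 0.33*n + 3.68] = 3.56*n + 0.33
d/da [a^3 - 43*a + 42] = 3*a^2 - 43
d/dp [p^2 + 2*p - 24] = 2*p + 2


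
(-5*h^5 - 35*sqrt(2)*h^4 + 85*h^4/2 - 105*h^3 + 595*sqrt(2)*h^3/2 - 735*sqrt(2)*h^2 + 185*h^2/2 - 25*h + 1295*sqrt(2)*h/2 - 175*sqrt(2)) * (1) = -5*h^5 - 35*sqrt(2)*h^4 + 85*h^4/2 - 105*h^3 + 595*sqrt(2)*h^3/2 - 735*sqrt(2)*h^2 + 185*h^2/2 - 25*h + 1295*sqrt(2)*h/2 - 175*sqrt(2)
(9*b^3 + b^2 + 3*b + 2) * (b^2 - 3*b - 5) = 9*b^5 - 26*b^4 - 45*b^3 - 12*b^2 - 21*b - 10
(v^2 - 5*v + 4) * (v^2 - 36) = v^4 - 5*v^3 - 32*v^2 + 180*v - 144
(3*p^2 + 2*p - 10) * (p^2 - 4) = 3*p^4 + 2*p^3 - 22*p^2 - 8*p + 40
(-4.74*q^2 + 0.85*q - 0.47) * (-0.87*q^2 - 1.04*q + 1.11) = 4.1238*q^4 + 4.1901*q^3 - 5.7365*q^2 + 1.4323*q - 0.5217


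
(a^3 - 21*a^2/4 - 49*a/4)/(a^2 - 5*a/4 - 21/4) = a*(a - 7)/(a - 3)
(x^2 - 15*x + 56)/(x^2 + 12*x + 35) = (x^2 - 15*x + 56)/(x^2 + 12*x + 35)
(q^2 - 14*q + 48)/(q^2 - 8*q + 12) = (q - 8)/(q - 2)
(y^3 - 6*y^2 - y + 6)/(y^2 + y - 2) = (y^2 - 5*y - 6)/(y + 2)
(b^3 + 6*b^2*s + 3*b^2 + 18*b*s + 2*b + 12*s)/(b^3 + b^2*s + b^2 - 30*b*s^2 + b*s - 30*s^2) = (-b - 2)/(-b + 5*s)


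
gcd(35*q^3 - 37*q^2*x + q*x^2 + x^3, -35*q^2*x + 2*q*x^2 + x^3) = -35*q^2 + 2*q*x + x^2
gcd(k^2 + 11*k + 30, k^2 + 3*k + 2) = 1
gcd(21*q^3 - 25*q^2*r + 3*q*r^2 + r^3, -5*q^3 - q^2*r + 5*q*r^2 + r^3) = q - r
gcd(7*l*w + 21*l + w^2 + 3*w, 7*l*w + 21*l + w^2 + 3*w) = 7*l*w + 21*l + w^2 + 3*w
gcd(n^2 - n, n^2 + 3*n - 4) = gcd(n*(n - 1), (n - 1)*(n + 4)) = n - 1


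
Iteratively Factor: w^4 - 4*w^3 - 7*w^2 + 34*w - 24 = (w - 1)*(w^3 - 3*w^2 - 10*w + 24) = (w - 4)*(w - 1)*(w^2 + w - 6) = (w - 4)*(w - 1)*(w + 3)*(w - 2)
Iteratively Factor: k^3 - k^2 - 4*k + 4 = (k - 1)*(k^2 - 4) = (k - 2)*(k - 1)*(k + 2)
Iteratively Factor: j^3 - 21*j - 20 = (j + 4)*(j^2 - 4*j - 5) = (j - 5)*(j + 4)*(j + 1)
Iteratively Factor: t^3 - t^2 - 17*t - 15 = (t + 3)*(t^2 - 4*t - 5) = (t - 5)*(t + 3)*(t + 1)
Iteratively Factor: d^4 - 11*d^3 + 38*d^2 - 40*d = (d)*(d^3 - 11*d^2 + 38*d - 40) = d*(d - 4)*(d^2 - 7*d + 10) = d*(d - 5)*(d - 4)*(d - 2)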